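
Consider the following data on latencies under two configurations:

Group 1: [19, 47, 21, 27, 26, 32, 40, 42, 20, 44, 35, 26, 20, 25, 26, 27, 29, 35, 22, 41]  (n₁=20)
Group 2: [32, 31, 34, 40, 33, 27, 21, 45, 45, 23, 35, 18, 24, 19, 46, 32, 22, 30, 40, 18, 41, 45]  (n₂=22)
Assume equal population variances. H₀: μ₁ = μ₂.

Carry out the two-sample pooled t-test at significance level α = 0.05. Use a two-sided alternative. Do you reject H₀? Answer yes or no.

x̄₁=30.200, s₁=8.770, n₁=20
x̄₂=31.864, s₂=9.468, n₂=22
s_p² = [19·8.770² + 21·9.468²]/40 = 83.5948
SE = √(s_p²·(1/20+1/22)) = 2.8248
t = (30.200−31.864)/2.8248 = -0.5889
df = 40
p-value (two-sided) = 0.55921
At α=0.05: p ≥ α → fail to reject H₀

reject H₀: no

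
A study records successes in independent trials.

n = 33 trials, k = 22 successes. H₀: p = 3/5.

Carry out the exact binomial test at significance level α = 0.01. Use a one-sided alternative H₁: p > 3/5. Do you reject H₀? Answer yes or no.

reject H₀: no

Exact binomial: n=33, k=22, p₀=3/5=0.6000
P(X≥22) from Σ C(n,i)·p₀^i·(1−p₀)^(n−i)
p-value (one-sided, H₁ greater) = 0.27582
At α=0.01: p ≥ α → fail to reject H₀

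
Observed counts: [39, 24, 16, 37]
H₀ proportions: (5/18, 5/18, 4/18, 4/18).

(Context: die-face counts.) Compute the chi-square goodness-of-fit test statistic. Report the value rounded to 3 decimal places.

test statistic = 12.118

n = 116; E_i = n·p_i = [32.22, 32.22, 25.78, 25.78]
χ² = (39−32.22)²/32.22 + (24−32.22)²/32.22 + (16−25.78)²/25.78 + (37−25.78)²/25.78 = 12.1181
df = 3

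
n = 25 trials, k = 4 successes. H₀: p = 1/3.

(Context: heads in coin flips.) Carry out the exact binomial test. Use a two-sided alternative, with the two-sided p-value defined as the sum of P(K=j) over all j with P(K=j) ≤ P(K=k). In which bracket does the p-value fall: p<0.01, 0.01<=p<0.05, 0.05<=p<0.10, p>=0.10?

Exact binomial: n=25, k=4, p₀=1/3=0.3333
P(X=j) = C(n,j)·p₀^j·(1−p₀)^(n−j); p = Σ P(X=j) over j with P(X=j) ≤ P(X=4)
p-value (two-sided) = 0.08771
→ bracket: 0.05<=p<0.10

p-value bracket: 0.05<=p<0.10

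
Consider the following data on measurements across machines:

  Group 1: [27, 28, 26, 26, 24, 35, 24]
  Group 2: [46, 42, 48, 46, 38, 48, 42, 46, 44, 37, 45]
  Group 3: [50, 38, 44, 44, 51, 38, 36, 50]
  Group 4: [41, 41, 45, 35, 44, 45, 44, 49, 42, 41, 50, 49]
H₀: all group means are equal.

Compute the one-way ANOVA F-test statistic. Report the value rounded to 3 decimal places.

Group means [27.14, 43.82, 43.88, 43.83], grand mean 40.763
SSB = Σnᵢ(x̄ᵢ−x̄)² = 1591.833; SSW = ΣΣ(x−x̄ᵢ)² = 679.035
MSB = 1591.833/3 = 530.6111; MSW = 679.035/34 = 19.9716
F = MSB/MSW = 26.5683
df = (3, 34)

test statistic = 26.568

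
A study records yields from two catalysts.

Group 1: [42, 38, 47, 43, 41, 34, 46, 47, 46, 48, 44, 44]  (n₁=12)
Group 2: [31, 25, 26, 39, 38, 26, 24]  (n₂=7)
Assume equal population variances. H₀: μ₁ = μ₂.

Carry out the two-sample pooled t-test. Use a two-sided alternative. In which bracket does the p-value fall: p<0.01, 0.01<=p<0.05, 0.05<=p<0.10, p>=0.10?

x̄₁=43.333, s₁=4.119, n₁=12
x̄₂=29.857, s₂=6.309, n₂=7
s_p² = [11·4.119² + 6·6.309²]/17 = 25.0308
SE = √(s_p²·(1/12+1/7)) = 2.3794
t = (43.333−29.857)/2.3794 = 5.6636
df = 17
p-value (two-sided) = 0.00003
→ bracket: p<0.01

p-value bracket: p<0.01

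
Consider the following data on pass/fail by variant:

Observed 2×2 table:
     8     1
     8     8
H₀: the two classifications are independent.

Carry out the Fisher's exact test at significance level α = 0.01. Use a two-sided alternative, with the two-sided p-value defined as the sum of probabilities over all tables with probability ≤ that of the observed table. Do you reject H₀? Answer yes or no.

Margins: r₁=9, r₂=16, c₁=16, c₂=9, n=25
p_obs = C(9,8)·C(16,8)/C(25,16); sum pmf over tables with pmf ≤ p_obs
p-value (two-sided) = 0.08751
At α=0.01: p ≥ α → fail to reject H₀

reject H₀: no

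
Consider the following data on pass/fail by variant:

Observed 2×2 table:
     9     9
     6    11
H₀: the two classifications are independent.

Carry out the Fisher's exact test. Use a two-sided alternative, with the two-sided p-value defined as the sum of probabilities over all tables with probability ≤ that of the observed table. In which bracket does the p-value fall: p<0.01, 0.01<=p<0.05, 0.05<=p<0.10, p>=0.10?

Margins: r₁=18, r₂=17, c₁=15, c₂=20, n=35
p_obs = C(18,9)·C(17,6)/C(35,15); sum pmf over tables with pmf ≤ p_obs
p-value (two-sided) = 0.49979
→ bracket: p>=0.10

p-value bracket: p>=0.10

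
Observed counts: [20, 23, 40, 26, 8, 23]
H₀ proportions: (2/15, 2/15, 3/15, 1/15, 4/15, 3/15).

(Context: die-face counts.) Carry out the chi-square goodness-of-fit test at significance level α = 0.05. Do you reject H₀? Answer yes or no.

reject H₀: yes

n = 140; E_i = n·p_i = [18.67, 18.67, 28.00, 9.33, 37.33, 28.00]
χ² = (20−18.67)²/18.67 + (23−18.67)²/18.67 + (40−28.00)²/28.00 + (26−9.33)²/9.33 + (8−37.33)²/37.33 + (23−28.00)²/28.00 = 59.9464
df = 5
p-value (upper-tail) = 0.00000
At α=0.05: p < α → reject H₀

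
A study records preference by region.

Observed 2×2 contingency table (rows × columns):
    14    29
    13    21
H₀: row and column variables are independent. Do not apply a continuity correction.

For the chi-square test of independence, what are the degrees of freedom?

df = (r−1)(c−1) = (2−1)·(2−1) = 1

degrees of freedom = 1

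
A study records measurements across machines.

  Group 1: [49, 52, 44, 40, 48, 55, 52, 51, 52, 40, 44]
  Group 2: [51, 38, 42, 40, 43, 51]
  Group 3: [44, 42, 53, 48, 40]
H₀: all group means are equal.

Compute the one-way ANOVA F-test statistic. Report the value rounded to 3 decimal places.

test statistic = 1.075

Group means [47.91, 44.17, 45.40], grand mean 46.318
SSB = Σnᵢ(x̄ᵢ−x̄)² = 59.830; SSW = ΣΣ(x−x̄ᵢ)² = 528.942
MSB = 59.830/2 = 29.9152; MSW = 528.942/19 = 27.8391
F = MSB/MSW = 1.0746
df = (2, 19)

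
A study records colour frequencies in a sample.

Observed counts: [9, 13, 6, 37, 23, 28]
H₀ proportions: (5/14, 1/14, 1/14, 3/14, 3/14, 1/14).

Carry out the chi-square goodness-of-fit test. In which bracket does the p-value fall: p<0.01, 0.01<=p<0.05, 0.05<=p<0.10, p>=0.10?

p-value bracket: p<0.01

n = 116; E_i = n·p_i = [41.43, 8.29, 8.29, 24.86, 24.86, 8.29]
χ² = (9−41.43)²/41.43 + (13−8.29)²/8.29 + (6−8.29)²/8.29 + (37−24.86)²/24.86 + (23−24.86)²/24.86 + (28−8.29)²/8.29 = 81.6736
df = 5
p-value (upper-tail) = 0.00000
→ bracket: p<0.01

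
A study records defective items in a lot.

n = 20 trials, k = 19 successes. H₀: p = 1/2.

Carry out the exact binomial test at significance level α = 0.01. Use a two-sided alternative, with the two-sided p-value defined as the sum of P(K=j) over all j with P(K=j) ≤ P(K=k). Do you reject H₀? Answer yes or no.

reject H₀: yes

Exact binomial: n=20, k=19, p₀=1/2=0.5000
P(X=j) = C(n,j)·p₀^j·(1−p₀)^(n−j); p = Σ P(X=j) over j with P(X=j) ≤ P(X=19)
p-value (two-sided) = 0.00004
At α=0.01: p < α → reject H₀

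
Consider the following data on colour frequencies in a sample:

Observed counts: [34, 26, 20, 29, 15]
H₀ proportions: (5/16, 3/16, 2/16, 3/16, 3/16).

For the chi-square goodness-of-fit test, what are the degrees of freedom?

degrees of freedom = 4

df = k − 1 = 5 − 1 = 4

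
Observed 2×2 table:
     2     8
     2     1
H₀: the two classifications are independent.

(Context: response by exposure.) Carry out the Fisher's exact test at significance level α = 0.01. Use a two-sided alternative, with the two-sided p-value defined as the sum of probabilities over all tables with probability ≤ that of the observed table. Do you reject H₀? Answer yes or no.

Margins: r₁=10, r₂=3, c₁=4, c₂=9, n=13
p_obs = C(10,2)·C(3,2)/C(13,4); sum pmf over tables with pmf ≤ p_obs
p-value (two-sided) = 0.20280
At α=0.01: p ≥ α → fail to reject H₀

reject H₀: no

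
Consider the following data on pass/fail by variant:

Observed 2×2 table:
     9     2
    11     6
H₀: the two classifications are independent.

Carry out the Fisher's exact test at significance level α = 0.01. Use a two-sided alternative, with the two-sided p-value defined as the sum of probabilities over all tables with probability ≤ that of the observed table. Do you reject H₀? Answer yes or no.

Margins: r₁=11, r₂=17, c₁=20, c₂=8, n=28
p_obs = C(11,9)·C(17,11)/C(28,20); sum pmf over tables with pmf ≤ p_obs
p-value (two-sided) = 0.41880
At α=0.01: p ≥ α → fail to reject H₀

reject H₀: no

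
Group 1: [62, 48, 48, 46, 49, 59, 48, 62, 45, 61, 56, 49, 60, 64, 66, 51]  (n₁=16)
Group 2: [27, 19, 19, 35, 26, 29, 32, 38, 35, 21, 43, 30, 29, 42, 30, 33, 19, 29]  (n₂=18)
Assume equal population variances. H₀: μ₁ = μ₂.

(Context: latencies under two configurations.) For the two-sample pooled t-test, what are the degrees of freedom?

degrees of freedom = 32

df = n₁ + n₂ − 2 = 16 + 18 − 2 = 32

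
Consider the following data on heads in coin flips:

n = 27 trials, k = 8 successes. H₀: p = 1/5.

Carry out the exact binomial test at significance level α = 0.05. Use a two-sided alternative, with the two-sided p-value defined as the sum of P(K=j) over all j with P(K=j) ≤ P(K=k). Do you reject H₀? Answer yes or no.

Exact binomial: n=27, k=8, p₀=1/5=0.2000
P(X=j) = C(n,j)·p₀^j·(1−p₀)^(n−j); p = Σ P(X=j) over j with P(X=j) ≤ P(X=8)
p-value (two-sided) = 0.22734
At α=0.05: p ≥ α → fail to reject H₀

reject H₀: no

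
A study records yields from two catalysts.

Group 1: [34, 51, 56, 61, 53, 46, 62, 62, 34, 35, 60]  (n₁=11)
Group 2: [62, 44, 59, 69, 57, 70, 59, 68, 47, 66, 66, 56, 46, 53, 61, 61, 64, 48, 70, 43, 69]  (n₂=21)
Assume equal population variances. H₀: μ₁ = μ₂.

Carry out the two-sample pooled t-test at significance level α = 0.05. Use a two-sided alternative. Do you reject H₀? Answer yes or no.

reject H₀: yes

x̄₁=50.364, s₁=11.430, n₁=11
x̄₂=58.952, s₂=9.019, n₂=21
s_p² = [10·11.430² + 20·9.019²]/30 = 97.7833
SE = √(s_p²·(1/11+1/21)) = 3.6805
t = (50.364−58.952)/3.6805 = -2.3336
df = 30
p-value (two-sided) = 0.02651
At α=0.05: p < α → reject H₀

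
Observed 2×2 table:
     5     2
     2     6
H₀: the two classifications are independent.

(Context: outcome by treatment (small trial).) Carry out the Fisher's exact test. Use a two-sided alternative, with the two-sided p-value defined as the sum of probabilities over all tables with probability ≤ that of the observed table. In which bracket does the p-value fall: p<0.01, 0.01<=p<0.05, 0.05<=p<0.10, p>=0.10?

Margins: r₁=7, r₂=8, c₁=7, c₂=8, n=15
p_obs = C(7,5)·C(8,2)/C(15,7); sum pmf over tables with pmf ≤ p_obs
p-value (two-sided) = 0.13193
→ bracket: p>=0.10

p-value bracket: p>=0.10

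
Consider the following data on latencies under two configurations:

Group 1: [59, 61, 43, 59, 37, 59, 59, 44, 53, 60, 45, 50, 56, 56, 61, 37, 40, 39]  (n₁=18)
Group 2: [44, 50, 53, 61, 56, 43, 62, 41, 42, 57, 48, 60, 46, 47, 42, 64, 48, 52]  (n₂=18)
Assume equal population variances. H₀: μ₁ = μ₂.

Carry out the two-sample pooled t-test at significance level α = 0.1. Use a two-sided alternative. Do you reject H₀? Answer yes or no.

reject H₀: no

x̄₁=51.000, s₁=9.068, n₁=18
x̄₂=50.889, s₂=7.561, n₂=18
s_p² = [17·9.068² + 17·7.561²]/34 = 69.6993
SE = √(s_p²·(1/18+1/18)) = 2.7829
t = (51.000−50.889)/2.7829 = 0.0399
df = 34
p-value (two-sided) = 0.96839
At α=0.1: p ≥ α → fail to reject H₀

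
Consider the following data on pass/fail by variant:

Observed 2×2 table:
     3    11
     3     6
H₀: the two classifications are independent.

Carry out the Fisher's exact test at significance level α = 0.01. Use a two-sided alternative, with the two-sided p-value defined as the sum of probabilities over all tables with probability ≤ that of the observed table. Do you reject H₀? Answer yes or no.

reject H₀: no

Margins: r₁=14, r₂=9, c₁=6, c₂=17, n=23
p_obs = C(14,3)·C(9,3)/C(23,6); sum pmf over tables with pmf ≤ p_obs
p-value (two-sided) = 0.64302
At α=0.01: p ≥ α → fail to reject H₀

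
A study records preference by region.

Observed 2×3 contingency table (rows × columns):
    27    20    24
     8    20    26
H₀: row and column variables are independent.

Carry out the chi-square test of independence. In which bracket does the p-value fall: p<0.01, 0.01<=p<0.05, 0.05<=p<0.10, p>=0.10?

p-value bracket: 0.01<=p<0.05

Row totals [71, 54], col totals [35, 40, 50], n=125
χ² = (27−19.88)²/19.88 + (20−22.72)²/22.72 + (24−28.40)²/28.40 + (8−15.12)²/15.12 + (20−17.28)²/17.28 + (26−21.60)²/21.60 = 8.2346
df = 2
p-value (upper-tail) = 0.01629
→ bracket: 0.01<=p<0.05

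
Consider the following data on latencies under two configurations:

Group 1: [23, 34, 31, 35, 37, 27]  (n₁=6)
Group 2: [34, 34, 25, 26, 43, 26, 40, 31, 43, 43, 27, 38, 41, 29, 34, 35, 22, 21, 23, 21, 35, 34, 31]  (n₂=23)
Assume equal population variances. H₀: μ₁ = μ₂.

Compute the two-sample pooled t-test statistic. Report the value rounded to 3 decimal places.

x̄₁=31.167, s₁=5.307, n₁=6
x̄₂=32.000, s₂=7.255, n₂=23
s_p² = [5·5.307² + 22·7.255²]/27 = 48.1049
SE = √(s_p²·(1/6+1/23)) = 3.1795
t = (31.167−32.000)/3.1795 = -0.2621
df = 27

test statistic = -0.262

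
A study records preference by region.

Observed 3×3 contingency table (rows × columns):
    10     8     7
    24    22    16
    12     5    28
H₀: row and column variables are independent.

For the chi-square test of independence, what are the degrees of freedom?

df = (r−1)(c−1) = (3−1)·(3−1) = 4

degrees of freedom = 4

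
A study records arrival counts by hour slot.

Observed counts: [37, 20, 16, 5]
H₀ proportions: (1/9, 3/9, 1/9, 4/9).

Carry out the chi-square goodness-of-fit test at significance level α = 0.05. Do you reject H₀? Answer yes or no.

n = 78; E_i = n·p_i = [8.67, 26.00, 8.67, 34.67]
χ² = (37−8.67)²/8.67 + (20−26.00)²/26.00 + (16−8.67)²/8.67 + (5−34.67)²/34.67 = 125.6058
df = 3
p-value (upper-tail) = 0.00000
At α=0.05: p < α → reject H₀

reject H₀: yes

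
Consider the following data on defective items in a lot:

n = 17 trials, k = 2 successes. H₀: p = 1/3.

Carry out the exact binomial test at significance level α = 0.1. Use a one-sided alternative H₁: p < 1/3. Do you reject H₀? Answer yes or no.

Exact binomial: n=17, k=2, p₀=1/3=0.3333
P(X≤2) from Σ C(n,i)·p₀^i·(1−p₀)^(n−i)
p-value (one-sided, H₁ less) = 0.04415
At α=0.1: p < α → reject H₀

reject H₀: yes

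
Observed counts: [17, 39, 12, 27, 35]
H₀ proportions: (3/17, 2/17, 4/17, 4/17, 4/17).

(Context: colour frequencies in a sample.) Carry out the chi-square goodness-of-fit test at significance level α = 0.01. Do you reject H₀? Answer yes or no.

n = 130; E_i = n·p_i = [22.94, 15.29, 30.59, 30.59, 30.59]
χ² = (17−22.94)²/22.94 + (39−15.29)²/15.29 + (12−30.59)²/30.59 + (27−30.59)²/30.59 + (35−30.59)²/30.59 = 50.6359
df = 4
p-value (upper-tail) = 0.00000
At α=0.01: p < α → reject H₀

reject H₀: yes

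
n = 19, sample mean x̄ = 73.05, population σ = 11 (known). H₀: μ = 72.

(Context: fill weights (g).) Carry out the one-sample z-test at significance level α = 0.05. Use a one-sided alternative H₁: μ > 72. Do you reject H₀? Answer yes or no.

SE = σ/√n = 11/√19 = 2.5236
z = (x̄−μ₀)/SE = (73.05−72)/2.5236 = 0.4161
p-value (one-sided, H₁ greater) = 0.33868
At α=0.05: p ≥ α → fail to reject H₀

reject H₀: no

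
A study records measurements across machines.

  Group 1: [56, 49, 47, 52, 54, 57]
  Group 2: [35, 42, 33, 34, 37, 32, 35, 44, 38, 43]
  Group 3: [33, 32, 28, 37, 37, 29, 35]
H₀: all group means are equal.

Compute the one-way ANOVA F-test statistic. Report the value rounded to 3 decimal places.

test statistic = 41.822

Group means [52.50, 37.30, 33.00], grand mean 39.957
SSB = Σnᵢ(x̄ᵢ−x̄)² = 1353.357; SSW = ΣΣ(x−x̄ᵢ)² = 323.600
MSB = 1353.357/2 = 676.6783; MSW = 323.600/20 = 16.1800
F = MSB/MSW = 41.8219
df = (2, 20)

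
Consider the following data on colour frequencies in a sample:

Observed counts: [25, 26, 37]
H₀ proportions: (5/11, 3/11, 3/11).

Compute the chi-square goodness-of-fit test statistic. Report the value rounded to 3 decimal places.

n = 88; E_i = n·p_i = [40.00, 24.00, 24.00]
χ² = (25−40.00)²/40.00 + (26−24.00)²/24.00 + (37−24.00)²/24.00 = 12.8333
df = 2

test statistic = 12.833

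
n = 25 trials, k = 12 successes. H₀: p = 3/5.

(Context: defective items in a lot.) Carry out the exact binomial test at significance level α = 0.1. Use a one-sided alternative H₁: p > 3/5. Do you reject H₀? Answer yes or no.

Exact binomial: n=25, k=12, p₀=3/5=0.6000
P(X≥12) from Σ C(n,i)·p₀^i·(1−p₀)^(n−i)
p-value (one-sided, H₁ greater) = 0.92220
At α=0.1: p ≥ α → fail to reject H₀

reject H₀: no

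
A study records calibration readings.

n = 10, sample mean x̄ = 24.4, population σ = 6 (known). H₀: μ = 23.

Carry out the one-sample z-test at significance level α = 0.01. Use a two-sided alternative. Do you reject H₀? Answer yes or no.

SE = σ/√n = 6/√10 = 1.8974
z = (x̄−μ₀)/SE = (24.4−23)/1.8974 = 0.7379
p-value (two-sided) = 0.46060
At α=0.01: p ≥ α → fail to reject H₀

reject H₀: no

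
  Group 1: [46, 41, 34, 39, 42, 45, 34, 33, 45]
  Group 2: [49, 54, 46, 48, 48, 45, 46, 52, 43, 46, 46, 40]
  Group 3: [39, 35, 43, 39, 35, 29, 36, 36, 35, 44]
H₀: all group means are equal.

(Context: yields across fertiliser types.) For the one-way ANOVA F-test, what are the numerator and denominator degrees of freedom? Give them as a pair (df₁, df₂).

degrees of freedom = [2, 28]

k = 3 groups, N = 31 total
df = (k−1, N−k) = (3−1, 31−3) = (2, 28)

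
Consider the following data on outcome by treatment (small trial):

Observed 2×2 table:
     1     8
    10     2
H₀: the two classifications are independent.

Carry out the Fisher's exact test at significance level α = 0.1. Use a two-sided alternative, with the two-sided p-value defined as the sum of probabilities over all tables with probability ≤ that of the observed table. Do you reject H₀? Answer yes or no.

reject H₀: yes

Margins: r₁=9, r₂=12, c₁=11, c₂=10, n=21
p_obs = C(9,1)·C(12,10)/C(21,11); sum pmf over tables with pmf ≤ p_obs
p-value (two-sided) = 0.00191
At α=0.1: p < α → reject H₀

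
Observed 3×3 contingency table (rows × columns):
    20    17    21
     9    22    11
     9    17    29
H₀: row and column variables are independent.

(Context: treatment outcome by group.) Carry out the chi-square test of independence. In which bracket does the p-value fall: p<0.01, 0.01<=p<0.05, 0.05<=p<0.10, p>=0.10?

p-value bracket: 0.01<=p<0.05

Row totals [58, 42, 55], col totals [38, 56, 61], n=155
χ² = (20−14.22)²/14.22 + (17−20.95)²/20.95 + (21−22.83)²/22.83 + (9−10.30)²/10.30 + (22−15.17)²/15.17 + (11−16.53)²/16.53 + (9−13.48)²/13.48 + (17−19.87)²/19.87 + (29−21.65)²/21.65 = 12.7307
df = 4
p-value (upper-tail) = 0.01267
→ bracket: 0.01<=p<0.05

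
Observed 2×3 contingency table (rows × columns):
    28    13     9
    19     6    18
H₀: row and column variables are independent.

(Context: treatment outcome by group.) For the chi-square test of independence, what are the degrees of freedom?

degrees of freedom = 2

df = (r−1)(c−1) = (2−1)·(3−1) = 2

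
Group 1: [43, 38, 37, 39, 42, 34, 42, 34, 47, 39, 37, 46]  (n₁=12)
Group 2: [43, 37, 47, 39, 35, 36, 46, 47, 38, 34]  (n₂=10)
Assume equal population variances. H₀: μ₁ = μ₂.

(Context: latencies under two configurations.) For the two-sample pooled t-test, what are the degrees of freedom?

degrees of freedom = 20

df = n₁ + n₂ − 2 = 12 + 10 − 2 = 20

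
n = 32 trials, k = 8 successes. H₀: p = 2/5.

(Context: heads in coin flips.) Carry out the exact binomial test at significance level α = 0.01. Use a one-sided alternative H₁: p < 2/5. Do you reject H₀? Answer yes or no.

Exact binomial: n=32, k=8, p₀=2/5=0.4000
P(X≤8) from Σ C(n,i)·p₀^i·(1−p₀)^(n−i)
p-value (one-sided, H₁ less) = 0.05748
At α=0.01: p ≥ α → fail to reject H₀

reject H₀: no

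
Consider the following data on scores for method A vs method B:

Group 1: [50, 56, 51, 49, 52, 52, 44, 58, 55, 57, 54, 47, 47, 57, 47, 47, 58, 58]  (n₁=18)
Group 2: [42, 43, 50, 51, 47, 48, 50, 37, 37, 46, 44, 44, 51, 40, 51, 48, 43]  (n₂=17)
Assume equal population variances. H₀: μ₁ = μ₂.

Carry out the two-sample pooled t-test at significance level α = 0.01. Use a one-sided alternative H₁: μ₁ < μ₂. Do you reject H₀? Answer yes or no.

x̄₁=52.167, s₁=4.630, n₁=18
x̄₂=45.412, s₂=4.678, n₂=17
s_p² = [17·4.630² + 16·4.678²]/33 = 21.6551
SE = √(s_p²·(1/18+1/17)) = 1.5738
t = (52.167−45.412)/1.5738 = 4.2921
df = 33
p-value (one-sided, H₁ less) = 0.99993
At α=0.01: p ≥ α → fail to reject H₀

reject H₀: no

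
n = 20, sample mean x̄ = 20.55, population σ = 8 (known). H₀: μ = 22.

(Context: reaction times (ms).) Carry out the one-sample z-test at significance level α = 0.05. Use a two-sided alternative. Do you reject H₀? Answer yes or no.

reject H₀: no

SE = σ/√n = 8/√20 = 1.7889
z = (x̄−μ₀)/SE = (20.55−22)/1.7889 = -0.8106
p-value (two-sided) = 0.41761
At α=0.05: p ≥ α → fail to reject H₀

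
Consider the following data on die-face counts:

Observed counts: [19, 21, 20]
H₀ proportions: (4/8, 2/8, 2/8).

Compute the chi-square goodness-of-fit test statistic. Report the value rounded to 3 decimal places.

test statistic = 8.100

n = 60; E_i = n·p_i = [30.00, 15.00, 15.00]
χ² = (19−30.00)²/30.00 + (21−15.00)²/15.00 + (20−15.00)²/15.00 = 8.1000
df = 2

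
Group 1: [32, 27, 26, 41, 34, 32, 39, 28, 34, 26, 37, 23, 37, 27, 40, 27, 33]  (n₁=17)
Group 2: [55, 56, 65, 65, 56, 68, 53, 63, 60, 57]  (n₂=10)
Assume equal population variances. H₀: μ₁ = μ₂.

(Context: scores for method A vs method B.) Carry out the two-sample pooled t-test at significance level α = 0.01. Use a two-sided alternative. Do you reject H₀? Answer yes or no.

x̄₁=31.941, s₁=5.573, n₁=17
x̄₂=59.800, s₂=5.138, n₂=10
s_p² = [16·5.573² + 9·5.138²]/25 = 29.3816
SE = √(s_p²·(1/17+1/10)) = 2.1602
t = (31.941−59.800)/2.1602 = -12.8964
df = 25
p-value (two-sided) = 0.00000
At α=0.01: p < α → reject H₀

reject H₀: yes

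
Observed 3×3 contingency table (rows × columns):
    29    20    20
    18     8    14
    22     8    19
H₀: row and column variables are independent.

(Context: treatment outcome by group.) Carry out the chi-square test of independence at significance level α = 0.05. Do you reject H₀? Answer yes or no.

reject H₀: no

Row totals [69, 40, 49], col totals [69, 36, 53], n=158
χ² = (29−30.13)²/30.13 + (20−15.72)²/15.72 + (20−23.15)²/23.15 + (18−17.47)²/17.47 + (8−9.11)²/9.11 + (14−13.42)²/13.42 + (22−21.40)²/21.40 + (8−11.16)²/11.16 + (19−16.44)²/16.44 = 3.1257
df = 4
p-value (upper-tail) = 0.53702
At α=0.05: p ≥ α → fail to reject H₀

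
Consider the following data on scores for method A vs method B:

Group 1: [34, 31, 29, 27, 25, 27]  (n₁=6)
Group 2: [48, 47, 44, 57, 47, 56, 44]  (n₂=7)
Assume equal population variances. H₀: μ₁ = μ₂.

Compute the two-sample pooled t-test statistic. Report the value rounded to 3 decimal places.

x̄₁=28.833, s₁=3.251, n₁=6
x̄₂=49.000, s₂=5.354, n₂=7
s_p² = [5·3.251² + 6·5.354²]/11 = 20.4394
SE = √(s_p²·(1/6+1/7)) = 2.5152
t = (28.833−49.000)/2.5152 = -8.0178
df = 11

test statistic = -8.018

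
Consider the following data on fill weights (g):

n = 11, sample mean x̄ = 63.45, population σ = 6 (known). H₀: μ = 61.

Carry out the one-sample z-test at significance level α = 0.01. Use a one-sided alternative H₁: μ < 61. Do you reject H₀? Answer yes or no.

reject H₀: no

SE = σ/√n = 6/√11 = 1.8091
z = (x̄−μ₀)/SE = (63.45−61)/1.8091 = 1.3543
p-value (one-sided, H₁ less) = 0.91218
At α=0.01: p ≥ α → fail to reject H₀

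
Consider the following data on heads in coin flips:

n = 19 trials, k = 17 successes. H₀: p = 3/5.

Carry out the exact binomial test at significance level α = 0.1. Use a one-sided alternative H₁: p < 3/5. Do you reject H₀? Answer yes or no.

Exact binomial: n=19, k=17, p₀=3/5=0.6000
P(X≤17) from Σ C(n,i)·p₀^i·(1−p₀)^(n−i)
p-value (one-sided, H₁ less) = 0.99917
At α=0.1: p ≥ α → fail to reject H₀

reject H₀: no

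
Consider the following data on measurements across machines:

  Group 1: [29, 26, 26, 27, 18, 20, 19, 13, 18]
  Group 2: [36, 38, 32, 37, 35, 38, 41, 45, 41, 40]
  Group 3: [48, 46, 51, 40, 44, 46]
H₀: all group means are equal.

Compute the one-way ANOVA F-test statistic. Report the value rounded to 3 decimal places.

test statistic = 61.970

Group means [21.78, 38.30, 45.83], grand mean 34.160
SSB = Σnᵢ(x̄ᵢ−x̄)² = 2368.871; SSW = ΣΣ(x−x̄ᵢ)² = 420.489
MSB = 2368.871/2 = 1184.4356; MSW = 420.489/22 = 19.1131
F = MSB/MSW = 61.9697
df = (2, 22)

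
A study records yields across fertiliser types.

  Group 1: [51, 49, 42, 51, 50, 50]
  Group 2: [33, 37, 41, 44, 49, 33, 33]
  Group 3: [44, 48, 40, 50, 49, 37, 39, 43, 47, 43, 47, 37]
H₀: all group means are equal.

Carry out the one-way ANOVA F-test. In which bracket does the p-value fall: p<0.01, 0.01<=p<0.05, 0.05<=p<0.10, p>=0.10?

Group means [48.83, 38.57, 43.67], grand mean 43.480
SSB = Σnᵢ(x̄ᵢ−x̄)² = 341.026; SSW = ΣΣ(x−x̄ᵢ)² = 533.214
MSB = 341.026/2 = 170.5129; MSW = 533.214/22 = 24.2370
F = MSB/MSW = 7.0352
df = (2, 22)
p-value (upper-tail) = 0.00434
→ bracket: p<0.01

p-value bracket: p<0.01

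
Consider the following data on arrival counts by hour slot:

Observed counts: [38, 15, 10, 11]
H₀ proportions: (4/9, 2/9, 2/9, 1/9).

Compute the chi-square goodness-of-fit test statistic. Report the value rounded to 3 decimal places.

test statistic = 4.385

n = 74; E_i = n·p_i = [32.89, 16.44, 16.44, 8.22]
χ² = (38−32.89)²/32.89 + (15−16.44)²/16.44 + (10−16.44)²/16.44 + (11−8.22)²/8.22 = 4.3851
df = 3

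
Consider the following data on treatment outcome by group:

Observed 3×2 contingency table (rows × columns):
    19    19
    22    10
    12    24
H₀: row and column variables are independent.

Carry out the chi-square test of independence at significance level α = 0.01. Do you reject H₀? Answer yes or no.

reject H₀: no

Row totals [38, 32, 36], col totals [53, 53], n=106
χ² = (19−19.00)²/19.00 + (19−19.00)²/19.00 + (22−16.00)²/16.00 + (10−16.00)²/16.00 + (12−18.00)²/18.00 + (24−18.00)²/18.00 = 8.5000
df = 2
p-value (upper-tail) = 0.01426
At α=0.01: p ≥ α → fail to reject H₀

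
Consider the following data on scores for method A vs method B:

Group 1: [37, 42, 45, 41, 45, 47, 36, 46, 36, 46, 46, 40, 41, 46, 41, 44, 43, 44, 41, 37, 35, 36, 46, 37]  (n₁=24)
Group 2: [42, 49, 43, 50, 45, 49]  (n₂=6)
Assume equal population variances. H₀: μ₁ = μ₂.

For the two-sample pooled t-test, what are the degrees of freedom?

degrees of freedom = 28

df = n₁ + n₂ − 2 = 24 + 6 − 2 = 28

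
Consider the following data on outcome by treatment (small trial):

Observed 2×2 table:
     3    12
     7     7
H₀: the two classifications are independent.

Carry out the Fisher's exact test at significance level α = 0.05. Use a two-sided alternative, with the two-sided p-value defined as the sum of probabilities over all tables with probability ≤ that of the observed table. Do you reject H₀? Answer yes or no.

reject H₀: no

Margins: r₁=15, r₂=14, c₁=10, c₂=19, n=29
p_obs = C(15,3)·C(14,7)/C(29,10); sum pmf over tables with pmf ≤ p_obs
p-value (two-sided) = 0.12814
At α=0.05: p ≥ α → fail to reject H₀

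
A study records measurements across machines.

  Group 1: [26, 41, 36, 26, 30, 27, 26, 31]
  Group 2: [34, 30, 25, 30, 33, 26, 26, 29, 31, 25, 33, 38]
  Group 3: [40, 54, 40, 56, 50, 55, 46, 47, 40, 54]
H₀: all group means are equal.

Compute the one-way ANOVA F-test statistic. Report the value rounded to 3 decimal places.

test statistic = 37.533

Group means [30.38, 30.00, 48.20], grand mean 36.167
SSB = Σnᵢ(x̄ᵢ−x̄)² = 2172.692; SSW = ΣΣ(x−x̄ᵢ)² = 781.475
MSB = 2172.692/2 = 1086.3458; MSW = 781.475/27 = 28.9435
F = MSB/MSW = 37.5333
df = (2, 27)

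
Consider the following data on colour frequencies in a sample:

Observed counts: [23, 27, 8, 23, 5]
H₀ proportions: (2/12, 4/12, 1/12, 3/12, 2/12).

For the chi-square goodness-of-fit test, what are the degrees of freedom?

degrees of freedom = 4

df = k − 1 = 5 − 1 = 4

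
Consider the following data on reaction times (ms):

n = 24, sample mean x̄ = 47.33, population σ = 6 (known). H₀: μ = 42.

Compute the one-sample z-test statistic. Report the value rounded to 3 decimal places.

SE = σ/√n = 6/√24 = 1.2247
z = (x̄−μ₀)/SE = (47.33−42)/1.2247 = 4.3519

test statistic = 4.352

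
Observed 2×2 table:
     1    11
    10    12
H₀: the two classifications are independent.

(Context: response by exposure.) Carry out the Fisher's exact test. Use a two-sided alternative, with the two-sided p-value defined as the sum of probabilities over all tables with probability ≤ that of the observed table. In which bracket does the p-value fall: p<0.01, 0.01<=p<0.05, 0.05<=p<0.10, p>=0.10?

Margins: r₁=12, r₂=22, c₁=11, c₂=23, n=34
p_obs = C(12,1)·C(22,10)/C(34,11); sum pmf over tables with pmf ≤ p_obs
p-value (two-sided) = 0.05269
→ bracket: 0.05<=p<0.10

p-value bracket: 0.05<=p<0.10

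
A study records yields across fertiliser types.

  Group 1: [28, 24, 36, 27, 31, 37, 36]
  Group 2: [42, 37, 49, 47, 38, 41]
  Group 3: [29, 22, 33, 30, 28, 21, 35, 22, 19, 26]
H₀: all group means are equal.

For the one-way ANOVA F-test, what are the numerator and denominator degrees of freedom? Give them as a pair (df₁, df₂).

degrees of freedom = [2, 20]

k = 3 groups, N = 23 total
df = (k−1, N−k) = (3−1, 23−3) = (2, 20)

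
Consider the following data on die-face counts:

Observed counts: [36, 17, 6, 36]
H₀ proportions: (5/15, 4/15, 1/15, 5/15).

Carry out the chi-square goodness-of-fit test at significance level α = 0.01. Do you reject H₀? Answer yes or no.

reject H₀: no

n = 95; E_i = n·p_i = [31.67, 25.33, 6.33, 31.67]
χ² = (36−31.67)²/31.67 + (17−25.33)²/25.33 + (6−6.33)²/6.33 + (36−31.67)²/31.67 = 3.9447
df = 3
p-value (upper-tail) = 0.26749
At α=0.01: p ≥ α → fail to reject H₀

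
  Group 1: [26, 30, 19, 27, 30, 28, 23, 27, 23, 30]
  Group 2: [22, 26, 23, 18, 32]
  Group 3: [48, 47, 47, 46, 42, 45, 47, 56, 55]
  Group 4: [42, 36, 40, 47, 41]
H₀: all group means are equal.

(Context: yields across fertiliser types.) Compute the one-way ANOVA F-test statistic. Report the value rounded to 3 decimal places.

test statistic = 56.163

Group means [26.30, 24.20, 48.11, 41.20], grand mean 35.276
SSB = Σnᵢ(x̄ᵢ−x̄)² = 3077.204; SSW = ΣΣ(x−x̄ᵢ)² = 456.589
MSB = 3077.204/3 = 1025.7347; MSW = 456.589/25 = 18.2636
F = MSB/MSW = 56.1629
df = (3, 25)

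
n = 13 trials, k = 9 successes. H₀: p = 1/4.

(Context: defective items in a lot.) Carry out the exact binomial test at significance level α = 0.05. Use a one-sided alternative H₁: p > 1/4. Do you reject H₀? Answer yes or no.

Exact binomial: n=13, k=9, p₀=1/4=0.2500
P(X≥9) from Σ C(n,i)·p₀^i·(1−p₀)^(n−i)
p-value (one-sided, H₁ greater) = 0.00099
At α=0.05: p < α → reject H₀

reject H₀: yes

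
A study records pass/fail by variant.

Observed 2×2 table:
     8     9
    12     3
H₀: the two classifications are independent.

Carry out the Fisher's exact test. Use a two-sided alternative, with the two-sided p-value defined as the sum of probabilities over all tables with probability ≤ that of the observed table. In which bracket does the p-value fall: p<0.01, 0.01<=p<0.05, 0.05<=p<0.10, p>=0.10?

Margins: r₁=17, r₂=15, c₁=20, c₂=12, n=32
p_obs = C(17,8)·C(15,12)/C(32,20); sum pmf over tables with pmf ≤ p_obs
p-value (two-sided) = 0.07587
→ bracket: 0.05<=p<0.10

p-value bracket: 0.05<=p<0.10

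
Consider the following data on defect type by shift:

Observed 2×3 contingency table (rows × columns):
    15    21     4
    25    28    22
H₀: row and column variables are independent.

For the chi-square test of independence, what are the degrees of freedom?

degrees of freedom = 2

df = (r−1)(c−1) = (2−1)·(3−1) = 2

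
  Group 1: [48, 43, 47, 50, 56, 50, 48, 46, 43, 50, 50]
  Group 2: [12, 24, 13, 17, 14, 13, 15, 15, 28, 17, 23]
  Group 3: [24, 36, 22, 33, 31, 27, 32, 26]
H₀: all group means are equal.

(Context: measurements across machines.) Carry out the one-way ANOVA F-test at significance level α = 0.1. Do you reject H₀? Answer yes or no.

Group means [48.27, 17.36, 28.88], grand mean 31.767
SSB = Σnᵢ(x̄ᵢ−x̄)² = 5345.764; SSW = ΣΣ(x−x̄ᵢ)² = 577.602
MSB = 5345.764/2 = 2672.8822; MSW = 577.602/27 = 21.3927
F = MSB/MSW = 124.9438
df = (2, 27)
p-value (upper-tail) = 0.00000
At α=0.1: p < α → reject H₀

reject H₀: yes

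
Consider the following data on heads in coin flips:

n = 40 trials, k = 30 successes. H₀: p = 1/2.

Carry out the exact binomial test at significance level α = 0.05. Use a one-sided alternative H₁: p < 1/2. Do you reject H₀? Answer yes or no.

reject H₀: no

Exact binomial: n=40, k=30, p₀=1/2=0.5000
P(X≤30) from Σ C(n,i)·p₀^i·(1−p₀)^(n−i)
p-value (one-sided, H₁ less) = 0.99966
At α=0.05: p ≥ α → fail to reject H₀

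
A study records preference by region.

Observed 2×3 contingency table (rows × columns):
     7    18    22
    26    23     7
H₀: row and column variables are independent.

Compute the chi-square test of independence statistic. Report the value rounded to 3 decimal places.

test statistic = 18.664

Row totals [47, 56], col totals [33, 41, 29], n=103
χ² = (7−15.06)²/15.06 + (18−18.71)²/18.71 + (22−13.23)²/13.23 + (26−17.94)²/17.94 + (23−22.29)²/22.29 + (7−15.77)²/15.77 = 18.6639
df = 2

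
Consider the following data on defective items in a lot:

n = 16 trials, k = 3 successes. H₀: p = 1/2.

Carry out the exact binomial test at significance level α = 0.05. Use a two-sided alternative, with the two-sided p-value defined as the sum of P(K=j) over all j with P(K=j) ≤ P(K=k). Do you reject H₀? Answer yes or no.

Exact binomial: n=16, k=3, p₀=1/2=0.5000
P(X=j) = C(n,j)·p₀^j·(1−p₀)^(n−j); p = Σ P(X=j) over j with P(X=j) ≤ P(X=3)
p-value (two-sided) = 0.02127
At α=0.05: p < α → reject H₀

reject H₀: yes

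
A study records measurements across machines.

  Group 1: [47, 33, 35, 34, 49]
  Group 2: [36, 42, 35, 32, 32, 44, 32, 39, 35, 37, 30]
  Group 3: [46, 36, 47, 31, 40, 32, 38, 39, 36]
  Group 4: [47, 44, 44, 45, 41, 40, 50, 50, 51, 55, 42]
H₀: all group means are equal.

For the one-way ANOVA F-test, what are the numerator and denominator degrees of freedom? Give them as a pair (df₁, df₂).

degrees of freedom = [3, 32]

k = 4 groups, N = 36 total
df = (k−1, N−k) = (4−1, 36−4) = (3, 32)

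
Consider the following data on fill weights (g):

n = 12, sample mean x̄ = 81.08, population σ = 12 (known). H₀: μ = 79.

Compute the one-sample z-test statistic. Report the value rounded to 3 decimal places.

SE = σ/√n = 12/√12 = 3.4641
z = (x̄−μ₀)/SE = (81.08−79)/3.4641 = 0.6004

test statistic = 0.600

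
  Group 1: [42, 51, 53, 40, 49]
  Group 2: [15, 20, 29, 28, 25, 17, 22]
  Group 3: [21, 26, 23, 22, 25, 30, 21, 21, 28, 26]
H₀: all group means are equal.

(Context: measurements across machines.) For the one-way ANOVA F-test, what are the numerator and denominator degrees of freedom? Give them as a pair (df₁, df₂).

k = 3 groups, N = 22 total
df = (k−1, N−k) = (3−1, 22−3) = (2, 19)

degrees of freedom = [2, 19]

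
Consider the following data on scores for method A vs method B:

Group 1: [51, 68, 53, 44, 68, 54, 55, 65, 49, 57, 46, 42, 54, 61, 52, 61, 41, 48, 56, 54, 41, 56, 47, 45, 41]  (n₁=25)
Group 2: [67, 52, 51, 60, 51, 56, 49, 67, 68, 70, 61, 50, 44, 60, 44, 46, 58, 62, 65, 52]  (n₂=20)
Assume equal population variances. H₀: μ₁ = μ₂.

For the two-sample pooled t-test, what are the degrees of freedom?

degrees of freedom = 43

df = n₁ + n₂ − 2 = 25 + 20 − 2 = 43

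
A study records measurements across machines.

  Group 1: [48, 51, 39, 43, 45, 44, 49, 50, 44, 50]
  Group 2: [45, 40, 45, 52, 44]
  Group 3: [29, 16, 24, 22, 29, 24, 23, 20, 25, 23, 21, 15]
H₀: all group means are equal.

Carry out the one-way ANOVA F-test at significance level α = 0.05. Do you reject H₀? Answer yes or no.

Group means [46.30, 45.20, 22.58], grand mean 35.556
SSB = Σnᵢ(x̄ᵢ−x̄)² = 3638.850; SSW = ΣΣ(x−x̄ᵢ)² = 413.817
MSB = 3638.850/2 = 1819.4250; MSW = 413.817/24 = 17.2424
F = MSB/MSW = 105.5206
df = (2, 24)
p-value (upper-tail) = 0.00000
At α=0.05: p < α → reject H₀

reject H₀: yes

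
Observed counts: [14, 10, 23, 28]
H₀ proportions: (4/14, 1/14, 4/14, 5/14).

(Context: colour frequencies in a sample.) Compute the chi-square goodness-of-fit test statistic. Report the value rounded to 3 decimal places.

n = 75; E_i = n·p_i = [21.43, 5.36, 21.43, 26.79]
χ² = (14−21.43)²/21.43 + (10−5.36)²/5.36 + (23−21.43)²/21.43 + (28−26.79)²/26.79 = 6.7693
df = 3

test statistic = 6.769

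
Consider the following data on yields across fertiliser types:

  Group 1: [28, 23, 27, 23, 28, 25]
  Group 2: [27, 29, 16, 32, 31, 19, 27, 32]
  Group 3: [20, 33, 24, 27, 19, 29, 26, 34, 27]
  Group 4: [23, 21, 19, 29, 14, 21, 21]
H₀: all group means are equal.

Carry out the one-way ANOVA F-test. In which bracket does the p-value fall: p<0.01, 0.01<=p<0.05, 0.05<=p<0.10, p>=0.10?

p-value bracket: p>=0.10

Group means [25.67, 26.62, 26.56, 21.14], grand mean 25.133
SSB = Σnᵢ(x̄ᵢ−x̄)² = 149.179; SSW = ΣΣ(x−x̄ᵢ)² = 612.288
MSB = 149.179/3 = 49.7263; MSW = 612.288/26 = 23.5495
F = MSB/MSW = 2.1116
df = (3, 26)
p-value (upper-tail) = 0.12311
→ bracket: p>=0.10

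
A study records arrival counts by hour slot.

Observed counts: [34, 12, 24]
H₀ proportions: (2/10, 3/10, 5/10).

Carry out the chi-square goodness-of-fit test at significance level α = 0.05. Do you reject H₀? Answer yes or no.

reject H₀: yes

n = 70; E_i = n·p_i = [14.00, 21.00, 35.00]
χ² = (34−14.00)²/14.00 + (12−21.00)²/21.00 + (24−35.00)²/35.00 = 35.8857
df = 2
p-value (upper-tail) = 0.00000
At α=0.05: p < α → reject H₀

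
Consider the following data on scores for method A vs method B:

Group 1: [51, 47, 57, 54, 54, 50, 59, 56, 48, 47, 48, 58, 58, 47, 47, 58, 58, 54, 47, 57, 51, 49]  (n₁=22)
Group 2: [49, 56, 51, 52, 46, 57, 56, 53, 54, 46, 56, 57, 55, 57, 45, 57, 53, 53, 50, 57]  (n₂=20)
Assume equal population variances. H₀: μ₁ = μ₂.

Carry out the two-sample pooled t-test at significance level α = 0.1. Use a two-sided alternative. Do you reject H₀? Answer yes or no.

x̄₁=52.500, s₁=4.564, n₁=22
x̄₂=53.000, s₂=4.000, n₂=20
s_p² = [21·4.564² + 19·4.000²]/40 = 18.5375
SE = √(s_p²·(1/22+1/20)) = 1.3302
t = (52.500−53.000)/1.3302 = -0.3759
df = 40
p-value (two-sided) = 0.70899
At α=0.1: p ≥ α → fail to reject H₀

reject H₀: no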